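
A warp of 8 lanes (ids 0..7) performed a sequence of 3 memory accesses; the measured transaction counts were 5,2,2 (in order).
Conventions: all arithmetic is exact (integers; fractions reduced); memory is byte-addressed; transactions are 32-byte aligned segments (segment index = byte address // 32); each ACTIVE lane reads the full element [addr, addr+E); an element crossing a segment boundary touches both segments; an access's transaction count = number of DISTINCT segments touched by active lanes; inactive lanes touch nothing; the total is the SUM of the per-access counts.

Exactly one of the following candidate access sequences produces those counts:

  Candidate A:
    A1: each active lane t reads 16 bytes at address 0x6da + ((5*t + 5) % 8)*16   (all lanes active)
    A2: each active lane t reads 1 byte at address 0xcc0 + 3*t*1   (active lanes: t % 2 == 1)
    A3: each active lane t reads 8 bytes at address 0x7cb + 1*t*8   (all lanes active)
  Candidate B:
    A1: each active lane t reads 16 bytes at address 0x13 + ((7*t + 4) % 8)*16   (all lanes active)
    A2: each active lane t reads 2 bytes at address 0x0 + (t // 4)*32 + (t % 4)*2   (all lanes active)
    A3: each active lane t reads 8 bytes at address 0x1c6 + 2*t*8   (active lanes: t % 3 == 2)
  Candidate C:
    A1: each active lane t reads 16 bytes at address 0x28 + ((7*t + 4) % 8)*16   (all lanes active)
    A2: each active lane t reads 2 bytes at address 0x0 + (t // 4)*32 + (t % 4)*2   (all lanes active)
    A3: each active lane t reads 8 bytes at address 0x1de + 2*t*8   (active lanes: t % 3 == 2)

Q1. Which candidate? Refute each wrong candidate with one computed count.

A: A2 gives 1 transaction, not 2
C: A3 gives 3 transactions, not 2
B: all counts match (5,2,2)

Answer: B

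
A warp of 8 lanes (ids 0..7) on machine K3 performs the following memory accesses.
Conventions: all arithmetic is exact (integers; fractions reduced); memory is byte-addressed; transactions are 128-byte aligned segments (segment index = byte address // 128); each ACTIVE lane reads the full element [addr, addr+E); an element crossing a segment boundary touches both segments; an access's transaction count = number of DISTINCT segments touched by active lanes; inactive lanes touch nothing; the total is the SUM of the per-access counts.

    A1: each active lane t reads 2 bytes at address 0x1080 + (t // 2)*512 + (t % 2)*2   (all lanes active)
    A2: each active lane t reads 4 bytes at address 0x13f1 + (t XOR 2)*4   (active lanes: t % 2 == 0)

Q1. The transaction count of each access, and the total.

A1: 4 transactions
A2: 2 transactions

Answer: 4,2; total 6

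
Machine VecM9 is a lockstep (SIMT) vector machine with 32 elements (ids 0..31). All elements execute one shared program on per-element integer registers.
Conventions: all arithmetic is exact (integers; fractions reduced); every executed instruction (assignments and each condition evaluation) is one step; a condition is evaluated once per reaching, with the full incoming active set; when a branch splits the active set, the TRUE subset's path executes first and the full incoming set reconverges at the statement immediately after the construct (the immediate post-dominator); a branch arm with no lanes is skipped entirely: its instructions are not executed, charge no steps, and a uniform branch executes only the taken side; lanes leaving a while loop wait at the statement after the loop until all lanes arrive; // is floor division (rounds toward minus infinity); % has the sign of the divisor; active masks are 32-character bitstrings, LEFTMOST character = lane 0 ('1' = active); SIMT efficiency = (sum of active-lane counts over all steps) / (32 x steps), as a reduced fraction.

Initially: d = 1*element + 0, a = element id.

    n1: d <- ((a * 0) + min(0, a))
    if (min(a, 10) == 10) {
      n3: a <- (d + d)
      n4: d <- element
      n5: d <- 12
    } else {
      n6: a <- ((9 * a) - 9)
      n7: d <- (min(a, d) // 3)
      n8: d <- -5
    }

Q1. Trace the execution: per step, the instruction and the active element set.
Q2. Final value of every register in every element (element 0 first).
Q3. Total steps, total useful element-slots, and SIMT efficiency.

step 0: d <- ((a * 0) + min(0, a))   11111111111111111111111111111111
step 1: eval (min(a, 10) == 10)      11111111111111111111111111111111
step 2: a <- (d + d)                 00000000001111111111111111111111
step 3: d <- element                 00000000001111111111111111111111
step 4: d <- 12                      00000000001111111111111111111111
step 5: a <- ((9 * a) - 9)           11111111110000000000000000000000
step 6: d <- (min(a, d) // 3)        11111111110000000000000000000000
step 7: d <- -5                      11111111110000000000000000000000

Answer: 8 steps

d: -5,-5,-5,-5,-5,-5,-5,-5,-5,-5,12,12,12,12,12,12,12,12,12,12,12,12,12,12,12,12,12,12,12,12,12,12
a: -9,0,9,18,27,36,45,54,63,72,0,0,0,0,0,0,0,0,0,0,0,0,0,0,0,0,0,0,0,0,0,0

steps = 8; useful = 160; efficiency = 160/256 = 5/8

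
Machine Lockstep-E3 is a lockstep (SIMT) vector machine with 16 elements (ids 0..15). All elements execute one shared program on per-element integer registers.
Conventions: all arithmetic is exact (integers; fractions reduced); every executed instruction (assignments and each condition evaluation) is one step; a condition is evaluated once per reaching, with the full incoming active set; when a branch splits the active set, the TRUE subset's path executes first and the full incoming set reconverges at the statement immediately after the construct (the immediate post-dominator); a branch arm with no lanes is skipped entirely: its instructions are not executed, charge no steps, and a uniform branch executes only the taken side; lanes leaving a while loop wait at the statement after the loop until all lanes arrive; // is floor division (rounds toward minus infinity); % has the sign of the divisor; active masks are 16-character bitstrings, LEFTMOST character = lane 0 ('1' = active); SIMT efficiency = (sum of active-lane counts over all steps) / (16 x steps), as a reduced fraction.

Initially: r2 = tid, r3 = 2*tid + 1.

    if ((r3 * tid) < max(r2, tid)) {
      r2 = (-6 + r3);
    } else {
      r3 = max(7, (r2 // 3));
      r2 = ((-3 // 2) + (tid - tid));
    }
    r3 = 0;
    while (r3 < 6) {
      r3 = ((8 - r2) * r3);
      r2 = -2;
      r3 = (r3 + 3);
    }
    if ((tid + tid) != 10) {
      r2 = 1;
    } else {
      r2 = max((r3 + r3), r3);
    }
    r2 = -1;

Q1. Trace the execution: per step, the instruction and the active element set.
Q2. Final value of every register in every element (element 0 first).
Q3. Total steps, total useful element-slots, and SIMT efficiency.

step 0: eval ((r3 * tid) < max(r2, tid)) 1111111111111111
step 1: r3 <- max(7, (r2 // 3))      1111111111111111
step 2: r2 <- ((-3 // 2) + (tid - tid)) 1111111111111111
step 3: r3 <- 0                      1111111111111111
step 4: eval (r3 < 6)                1111111111111111
step 5: r3 <- ((8 - r2) * r3)        1111111111111111
step 6: r2 <- -2                     1111111111111111
step 7: r3 <- (r3 + 3)               1111111111111111
step 8: eval (r3 < 6)                1111111111111111
step 9: r3 <- ((8 - r2) * r3)        1111111111111111
step 10: r2 <- -2                     1111111111111111
step 11: r3 <- (r3 + 3)               1111111111111111
step 12: eval (r3 < 6)                1111111111111111
step 13: eval ((tid + tid) != 10)     1111111111111111
step 14: r2 <- 1                      1111101111111111
step 15: r2 <- max((r3 + r3), r3)     0000010000000000
step 16: r2 <- -1                     1111111111111111

Answer: 17 steps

r2: -1,-1,-1,-1,-1,-1,-1,-1,-1,-1,-1,-1,-1,-1,-1,-1
r3: 33,33,33,33,33,33,33,33,33,33,33,33,33,33,33,33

steps = 17; useful = 256; efficiency = 256/272 = 16/17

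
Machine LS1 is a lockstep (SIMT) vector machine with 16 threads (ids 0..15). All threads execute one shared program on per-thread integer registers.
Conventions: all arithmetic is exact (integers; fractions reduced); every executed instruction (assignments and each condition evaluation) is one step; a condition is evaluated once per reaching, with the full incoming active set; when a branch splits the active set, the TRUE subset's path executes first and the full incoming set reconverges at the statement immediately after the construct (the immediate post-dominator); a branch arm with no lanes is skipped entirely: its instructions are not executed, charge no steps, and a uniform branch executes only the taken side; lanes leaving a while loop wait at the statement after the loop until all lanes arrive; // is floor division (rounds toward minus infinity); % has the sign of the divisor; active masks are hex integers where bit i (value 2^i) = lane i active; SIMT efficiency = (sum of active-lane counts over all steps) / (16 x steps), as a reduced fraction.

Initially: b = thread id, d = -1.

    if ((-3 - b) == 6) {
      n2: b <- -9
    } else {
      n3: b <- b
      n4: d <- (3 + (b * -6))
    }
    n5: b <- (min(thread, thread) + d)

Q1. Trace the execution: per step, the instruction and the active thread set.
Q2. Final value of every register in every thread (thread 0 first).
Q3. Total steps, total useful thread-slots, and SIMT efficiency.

step 0: eval ((-3 - b) == 6)         0xffff
step 1: b <- b                       0xffff
step 2: d <- (3 + (b * -6))          0xffff
step 3: b <- (min(thread, thread) + d) 0xffff

Answer: 4 steps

b: 3,-2,-7,-12,-17,-22,-27,-32,-37,-42,-47,-52,-57,-62,-67,-72
d: 3,-3,-9,-15,-21,-27,-33,-39,-45,-51,-57,-63,-69,-75,-81,-87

steps = 4; useful = 64; efficiency = 64/64 = 1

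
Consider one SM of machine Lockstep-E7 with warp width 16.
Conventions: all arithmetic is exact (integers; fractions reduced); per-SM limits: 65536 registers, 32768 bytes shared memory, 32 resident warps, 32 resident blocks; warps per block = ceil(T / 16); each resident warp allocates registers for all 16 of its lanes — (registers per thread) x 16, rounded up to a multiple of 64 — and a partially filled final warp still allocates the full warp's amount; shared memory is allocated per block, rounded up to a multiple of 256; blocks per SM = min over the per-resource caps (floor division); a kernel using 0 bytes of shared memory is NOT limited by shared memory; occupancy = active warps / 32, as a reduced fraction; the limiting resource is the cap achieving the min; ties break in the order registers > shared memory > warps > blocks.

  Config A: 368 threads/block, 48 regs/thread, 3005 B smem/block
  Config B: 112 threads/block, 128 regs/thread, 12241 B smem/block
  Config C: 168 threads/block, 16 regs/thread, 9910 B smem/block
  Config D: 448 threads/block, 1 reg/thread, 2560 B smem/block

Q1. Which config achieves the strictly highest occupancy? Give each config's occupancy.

occupancies: A 23/32, B 7/16, C 11/16, D 7/8

Answer: D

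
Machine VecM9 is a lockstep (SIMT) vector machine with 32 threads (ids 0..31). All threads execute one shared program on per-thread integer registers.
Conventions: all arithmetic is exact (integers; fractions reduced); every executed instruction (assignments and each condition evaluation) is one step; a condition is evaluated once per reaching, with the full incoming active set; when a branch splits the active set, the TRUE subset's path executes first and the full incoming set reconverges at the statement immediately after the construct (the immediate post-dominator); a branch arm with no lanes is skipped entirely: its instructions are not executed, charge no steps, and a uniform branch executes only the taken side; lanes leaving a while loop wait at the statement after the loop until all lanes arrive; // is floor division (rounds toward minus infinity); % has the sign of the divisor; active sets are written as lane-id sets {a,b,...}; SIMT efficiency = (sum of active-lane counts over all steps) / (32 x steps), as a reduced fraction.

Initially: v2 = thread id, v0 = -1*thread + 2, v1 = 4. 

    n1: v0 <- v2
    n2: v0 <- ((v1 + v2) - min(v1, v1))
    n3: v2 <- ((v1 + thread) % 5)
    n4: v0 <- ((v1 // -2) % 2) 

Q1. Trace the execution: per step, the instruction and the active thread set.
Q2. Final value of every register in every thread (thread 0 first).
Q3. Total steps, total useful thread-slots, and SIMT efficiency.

step 0: v0 <- v2                     {0,1,2,3,4,5,6,7,8,9,10,11,12,13,14,15,16,17,18,19,20,21,22,23,24,25,26,27,28,29,30,31}
step 1: v0 <- ((v1 + v2) - min(v1, v1)) {0,1,2,3,4,5,6,7,8,9,10,11,12,13,14,15,16,17,18,19,20,21,22,23,24,25,26,27,28,29,30,31}
step 2: v2 <- ((v1 + thread) % 5)    {0,1,2,3,4,5,6,7,8,9,10,11,12,13,14,15,16,17,18,19,20,21,22,23,24,25,26,27,28,29,30,31}
step 3: v0 <- ((v1 // -2) % 2)       {0,1,2,3,4,5,6,7,8,9,10,11,12,13,14,15,16,17,18,19,20,21,22,23,24,25,26,27,28,29,30,31}

Answer: 4 steps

v2: 4,0,1,2,3,4,0,1,2,3,4,0,1,2,3,4,0,1,2,3,4,0,1,2,3,4,0,1,2,3,4,0
v0: 0,0,0,0,0,0,0,0,0,0,0,0,0,0,0,0,0,0,0,0,0,0,0,0,0,0,0,0,0,0,0,0
v1: 4,4,4,4,4,4,4,4,4,4,4,4,4,4,4,4,4,4,4,4,4,4,4,4,4,4,4,4,4,4,4,4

steps = 4; useful = 128; efficiency = 128/128 = 1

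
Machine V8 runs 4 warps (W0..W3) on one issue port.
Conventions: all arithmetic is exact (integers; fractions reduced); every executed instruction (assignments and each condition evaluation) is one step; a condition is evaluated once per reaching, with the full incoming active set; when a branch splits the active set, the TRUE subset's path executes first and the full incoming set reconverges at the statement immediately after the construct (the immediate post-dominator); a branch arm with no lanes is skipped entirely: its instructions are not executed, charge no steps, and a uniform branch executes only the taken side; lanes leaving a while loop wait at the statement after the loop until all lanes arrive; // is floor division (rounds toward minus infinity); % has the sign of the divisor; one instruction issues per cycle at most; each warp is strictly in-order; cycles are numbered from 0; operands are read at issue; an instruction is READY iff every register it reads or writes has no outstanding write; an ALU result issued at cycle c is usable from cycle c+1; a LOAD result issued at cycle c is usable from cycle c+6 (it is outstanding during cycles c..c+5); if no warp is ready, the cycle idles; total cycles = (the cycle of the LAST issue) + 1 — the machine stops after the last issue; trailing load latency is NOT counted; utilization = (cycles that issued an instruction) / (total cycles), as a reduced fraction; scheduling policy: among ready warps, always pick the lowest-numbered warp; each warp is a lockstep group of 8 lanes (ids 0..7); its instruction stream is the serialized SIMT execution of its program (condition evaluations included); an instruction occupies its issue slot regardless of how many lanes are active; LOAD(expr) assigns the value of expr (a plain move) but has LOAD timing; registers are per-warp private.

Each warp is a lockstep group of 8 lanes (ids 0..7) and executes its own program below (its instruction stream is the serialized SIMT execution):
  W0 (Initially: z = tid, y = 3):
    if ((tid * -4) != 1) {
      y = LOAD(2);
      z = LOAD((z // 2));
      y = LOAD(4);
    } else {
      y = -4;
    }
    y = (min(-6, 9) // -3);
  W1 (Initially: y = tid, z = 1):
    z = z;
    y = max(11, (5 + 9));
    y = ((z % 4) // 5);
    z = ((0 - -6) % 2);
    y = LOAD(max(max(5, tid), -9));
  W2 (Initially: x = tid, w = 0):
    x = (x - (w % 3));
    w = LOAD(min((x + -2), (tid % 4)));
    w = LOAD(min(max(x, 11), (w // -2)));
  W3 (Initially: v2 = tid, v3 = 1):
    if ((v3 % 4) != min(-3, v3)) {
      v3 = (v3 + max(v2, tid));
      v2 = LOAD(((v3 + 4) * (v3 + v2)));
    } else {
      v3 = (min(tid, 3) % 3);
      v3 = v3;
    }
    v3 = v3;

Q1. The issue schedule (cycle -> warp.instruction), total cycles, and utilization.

cycle 0: W0.I0
cycle 1: W0.I1
cycle 2: W0.I2
cycle 3: W1.I0
cycle 4: W1.I1
cycle 5: W1.I2
cycle 6: W1.I3
cycle 7: W0.I3
cycle 8: W1.I4
cycle 9: W2.I0
cycle 10: W2.I1
cycle 11: W3.I0
cycle 12: W3.I1
cycle 13: W0.I4
cycle 14: W3.I2
cycle 15: W3.I3
cycle 16: W2.I2

Answer: 17 cycles, utilization 1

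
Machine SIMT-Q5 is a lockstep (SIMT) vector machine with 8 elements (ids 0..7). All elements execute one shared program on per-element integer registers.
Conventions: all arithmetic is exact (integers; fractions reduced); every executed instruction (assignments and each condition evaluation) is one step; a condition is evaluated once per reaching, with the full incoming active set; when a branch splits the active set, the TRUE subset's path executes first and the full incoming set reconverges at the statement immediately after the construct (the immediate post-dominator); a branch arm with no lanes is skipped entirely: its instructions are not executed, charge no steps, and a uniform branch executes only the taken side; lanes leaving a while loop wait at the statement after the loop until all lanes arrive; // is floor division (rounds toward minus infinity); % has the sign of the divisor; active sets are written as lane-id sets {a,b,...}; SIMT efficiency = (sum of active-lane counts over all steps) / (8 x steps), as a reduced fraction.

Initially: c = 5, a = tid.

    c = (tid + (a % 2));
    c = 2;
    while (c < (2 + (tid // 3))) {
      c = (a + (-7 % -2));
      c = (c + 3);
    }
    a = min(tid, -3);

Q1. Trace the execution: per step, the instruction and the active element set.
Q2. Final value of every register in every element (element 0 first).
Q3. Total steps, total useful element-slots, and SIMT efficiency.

step 0: c <- (tid + (a % 2))         {0,1,2,3,4,5,6,7}
step 1: c <- 2                       {0,1,2,3,4,5,6,7}
step 2: eval (c < (2 + (tid // 3)))  {0,1,2,3,4,5,6,7}
step 3: c <- (a + (-7 % -2))         {3,4,5,6,7}
step 4: c <- (c + 3)                 {3,4,5,6,7}
step 5: eval (c < (2 + (tid // 3)))  {3,4,5,6,7}
step 6: a <- min(tid, -3)            {0,1,2,3,4,5,6,7}

Answer: 7 steps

c: 2,2,2,5,6,7,8,9
a: -3,-3,-3,-3,-3,-3,-3,-3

steps = 7; useful = 47; efficiency = 47/56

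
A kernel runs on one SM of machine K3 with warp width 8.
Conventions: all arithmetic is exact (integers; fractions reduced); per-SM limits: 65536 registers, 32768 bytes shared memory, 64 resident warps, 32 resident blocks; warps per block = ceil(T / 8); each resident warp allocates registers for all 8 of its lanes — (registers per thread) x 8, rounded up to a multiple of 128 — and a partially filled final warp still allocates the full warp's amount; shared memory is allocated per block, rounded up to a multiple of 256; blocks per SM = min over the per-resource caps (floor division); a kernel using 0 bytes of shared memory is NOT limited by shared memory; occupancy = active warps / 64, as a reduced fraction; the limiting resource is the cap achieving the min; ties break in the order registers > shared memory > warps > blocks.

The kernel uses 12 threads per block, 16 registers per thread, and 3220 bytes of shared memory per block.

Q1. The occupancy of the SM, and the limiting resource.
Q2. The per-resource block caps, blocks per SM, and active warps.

Answer: occupancy 9/32, limited by shared memory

registers: 256 blocks
shared memory: 9 blocks
warps: 32 blocks
blocks: 32 blocks

Answer: 9 blocks, 18 active warps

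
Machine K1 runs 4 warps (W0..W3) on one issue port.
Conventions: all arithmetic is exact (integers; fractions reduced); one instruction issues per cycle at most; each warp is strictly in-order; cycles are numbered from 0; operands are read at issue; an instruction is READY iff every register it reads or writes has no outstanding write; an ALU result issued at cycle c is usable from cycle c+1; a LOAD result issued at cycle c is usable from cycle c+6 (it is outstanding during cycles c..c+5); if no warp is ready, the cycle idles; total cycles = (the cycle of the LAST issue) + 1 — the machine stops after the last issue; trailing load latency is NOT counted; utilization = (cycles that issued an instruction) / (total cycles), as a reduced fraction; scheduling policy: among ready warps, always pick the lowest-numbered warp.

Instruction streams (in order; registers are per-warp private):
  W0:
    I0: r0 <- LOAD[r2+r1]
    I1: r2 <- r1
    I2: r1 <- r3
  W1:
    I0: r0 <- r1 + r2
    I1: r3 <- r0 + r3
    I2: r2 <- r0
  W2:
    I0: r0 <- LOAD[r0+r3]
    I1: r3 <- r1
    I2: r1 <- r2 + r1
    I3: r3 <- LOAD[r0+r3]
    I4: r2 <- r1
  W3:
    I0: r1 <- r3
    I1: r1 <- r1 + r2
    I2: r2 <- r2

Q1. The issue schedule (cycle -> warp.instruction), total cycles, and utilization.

cycle 0: W0.I0
cycle 1: W0.I1
cycle 2: W0.I2
cycle 3: W1.I0
cycle 4: W1.I1
cycle 5: W1.I2
cycle 6: W2.I0
cycle 7: W2.I1
cycle 8: W2.I2
cycle 9: W3.I0
cycle 10: W3.I1
cycle 11: W3.I2
cycle 12: W2.I3
cycle 13: W2.I4

Answer: 14 cycles, utilization 1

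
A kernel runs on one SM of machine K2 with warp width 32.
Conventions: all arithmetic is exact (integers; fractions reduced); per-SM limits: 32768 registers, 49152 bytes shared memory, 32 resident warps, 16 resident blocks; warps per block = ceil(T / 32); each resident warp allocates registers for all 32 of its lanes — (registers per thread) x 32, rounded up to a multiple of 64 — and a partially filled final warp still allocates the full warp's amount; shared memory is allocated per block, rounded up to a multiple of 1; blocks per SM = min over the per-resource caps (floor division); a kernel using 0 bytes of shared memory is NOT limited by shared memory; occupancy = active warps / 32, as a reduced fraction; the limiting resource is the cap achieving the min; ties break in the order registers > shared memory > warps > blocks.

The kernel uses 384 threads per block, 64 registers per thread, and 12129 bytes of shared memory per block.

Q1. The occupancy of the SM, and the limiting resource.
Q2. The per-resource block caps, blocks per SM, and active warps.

Answer: occupancy 3/8, limited by registers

registers: 1 block
shared memory: 4 blocks
warps: 2 blocks
blocks: 16 blocks

Answer: 1 block, 12 active warps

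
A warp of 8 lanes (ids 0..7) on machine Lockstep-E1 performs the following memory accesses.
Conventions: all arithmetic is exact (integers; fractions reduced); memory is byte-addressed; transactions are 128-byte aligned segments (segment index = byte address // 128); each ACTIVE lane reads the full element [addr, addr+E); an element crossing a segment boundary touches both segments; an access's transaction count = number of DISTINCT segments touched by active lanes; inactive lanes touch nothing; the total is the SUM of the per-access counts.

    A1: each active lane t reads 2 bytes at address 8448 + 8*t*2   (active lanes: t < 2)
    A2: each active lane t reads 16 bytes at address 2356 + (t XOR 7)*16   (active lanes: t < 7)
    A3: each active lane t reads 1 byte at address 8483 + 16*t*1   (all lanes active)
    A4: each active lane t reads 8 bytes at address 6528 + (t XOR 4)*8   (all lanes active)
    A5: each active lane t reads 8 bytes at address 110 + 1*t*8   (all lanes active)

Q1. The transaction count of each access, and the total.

A1: 1 transaction
A2: 2 transactions
A3: 2 transactions
A4: 1 transaction
A5: 2 transactions

Answer: 1,2,2,1,2; total 8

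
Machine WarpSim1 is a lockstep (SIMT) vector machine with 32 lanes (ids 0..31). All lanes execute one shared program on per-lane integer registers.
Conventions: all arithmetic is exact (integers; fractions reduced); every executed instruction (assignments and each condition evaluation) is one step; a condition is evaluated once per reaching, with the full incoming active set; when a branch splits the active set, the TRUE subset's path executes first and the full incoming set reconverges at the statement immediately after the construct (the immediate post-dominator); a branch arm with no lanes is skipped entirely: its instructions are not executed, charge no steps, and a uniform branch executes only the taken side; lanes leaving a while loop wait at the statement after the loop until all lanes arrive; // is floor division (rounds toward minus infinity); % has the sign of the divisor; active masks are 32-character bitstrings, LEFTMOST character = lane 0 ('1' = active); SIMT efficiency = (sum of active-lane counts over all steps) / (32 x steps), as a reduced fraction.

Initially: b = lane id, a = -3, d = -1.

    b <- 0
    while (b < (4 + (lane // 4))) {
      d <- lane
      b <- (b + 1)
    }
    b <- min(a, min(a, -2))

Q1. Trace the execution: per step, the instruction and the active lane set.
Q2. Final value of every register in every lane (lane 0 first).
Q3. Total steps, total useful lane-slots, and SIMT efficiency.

step 0: b <- 0                       11111111111111111111111111111111
step 1: eval (b < (4 + (lane // 4))) 11111111111111111111111111111111
step 2: d <- lane                    11111111111111111111111111111111
step 3: b <- (b + 1)                 11111111111111111111111111111111
step 4: eval (b < (4 + (lane // 4))) 11111111111111111111111111111111
step 5: d <- lane                    11111111111111111111111111111111
step 6: b <- (b + 1)                 11111111111111111111111111111111
step 7: eval (b < (4 + (lane // 4))) 11111111111111111111111111111111
step 8: d <- lane                    11111111111111111111111111111111
step 9: b <- (b + 1)                 11111111111111111111111111111111
step 10: eval (b < (4 + (lane // 4))) 11111111111111111111111111111111
step 11: d <- lane                    11111111111111111111111111111111
step 12: b <- (b + 1)                 11111111111111111111111111111111
step 13: eval (b < (4 + (lane // 4))) 11111111111111111111111111111111
step 14: d <- lane                    00001111111111111111111111111111
step 15: b <- (b + 1)                 00001111111111111111111111111111
step 16: eval (b < (4 + (lane // 4))) 00001111111111111111111111111111
step 17: d <- lane                    00000000111111111111111111111111
step 18: b <- (b + 1)                 00000000111111111111111111111111
step 19: eval (b < (4 + (lane // 4))) 00000000111111111111111111111111
step 20: d <- lane                    00000000000011111111111111111111
step 21: b <- (b + 1)                 00000000000011111111111111111111
step 22: eval (b < (4 + (lane // 4))) 00000000000011111111111111111111
step 23: d <- lane                    00000000000000001111111111111111
step 24: b <- (b + 1)                 00000000000000001111111111111111
step 25: eval (b < (4 + (lane // 4))) 00000000000000001111111111111111
step 26: d <- lane                    00000000000000000000111111111111
step 27: b <- (b + 1)                 00000000000000000000111111111111
step 28: eval (b < (4 + (lane // 4))) 00000000000000000000111111111111
step 29: d <- lane                    00000000000000000000000011111111
step 30: b <- (b + 1)                 00000000000000000000000011111111
step 31: eval (b < (4 + (lane // 4))) 00000000000000000000000011111111
step 32: d <- lane                    00000000000000000000000000001111
step 33: b <- (b + 1)                 00000000000000000000000000001111
step 34: eval (b < (4 + (lane // 4))) 00000000000000000000000000001111
step 35: b <- min(a, min(a, -2))      11111111111111111111111111111111

Answer: 36 steps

b: -3,-3,-3,-3,-3,-3,-3,-3,-3,-3,-3,-3,-3,-3,-3,-3,-3,-3,-3,-3,-3,-3,-3,-3,-3,-3,-3,-3,-3,-3,-3,-3
a: -3,-3,-3,-3,-3,-3,-3,-3,-3,-3,-3,-3,-3,-3,-3,-3,-3,-3,-3,-3,-3,-3,-3,-3,-3,-3,-3,-3,-3,-3,-3,-3
d: 0,1,2,3,4,5,6,7,8,9,10,11,12,13,14,15,16,17,18,19,20,21,22,23,24,25,26,27,28,29,30,31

steps = 36; useful = 816; efficiency = 816/1152 = 17/24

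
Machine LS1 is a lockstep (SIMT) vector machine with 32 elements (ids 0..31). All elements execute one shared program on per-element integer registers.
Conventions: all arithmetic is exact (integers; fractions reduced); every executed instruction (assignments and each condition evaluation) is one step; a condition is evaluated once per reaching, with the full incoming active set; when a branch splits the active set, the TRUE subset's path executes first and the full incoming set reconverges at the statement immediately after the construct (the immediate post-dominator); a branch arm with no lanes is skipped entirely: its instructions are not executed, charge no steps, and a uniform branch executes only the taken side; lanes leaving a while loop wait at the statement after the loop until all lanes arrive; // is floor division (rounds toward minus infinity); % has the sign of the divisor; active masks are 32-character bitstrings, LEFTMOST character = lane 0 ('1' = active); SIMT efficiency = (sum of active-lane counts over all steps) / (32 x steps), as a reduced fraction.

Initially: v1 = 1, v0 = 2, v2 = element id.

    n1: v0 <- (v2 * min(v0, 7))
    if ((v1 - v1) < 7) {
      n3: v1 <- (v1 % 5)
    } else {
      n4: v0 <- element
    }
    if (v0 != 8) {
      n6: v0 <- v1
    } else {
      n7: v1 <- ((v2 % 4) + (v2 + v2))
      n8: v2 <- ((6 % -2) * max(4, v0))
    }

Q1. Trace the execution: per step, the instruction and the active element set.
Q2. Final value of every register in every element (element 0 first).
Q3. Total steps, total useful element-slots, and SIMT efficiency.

step 0: v0 <- (v2 * min(v0, 7))      11111111111111111111111111111111
step 1: eval ((v1 - v1) < 7)         11111111111111111111111111111111
step 2: v1 <- (v1 % 5)               11111111111111111111111111111111
step 3: eval (v0 != 8)               11111111111111111111111111111111
step 4: v0 <- v1                     11110111111111111111111111111111
step 5: v1 <- ((v2 % 4) + (v2 + v2)) 00001000000000000000000000000000
step 6: v2 <- ((6 % -2) * max(4, v0)) 00001000000000000000000000000000

Answer: 7 steps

v1: 1,1,1,1,8,1,1,1,1,1,1,1,1,1,1,1,1,1,1,1,1,1,1,1,1,1,1,1,1,1,1,1
v0: 1,1,1,1,8,1,1,1,1,1,1,1,1,1,1,1,1,1,1,1,1,1,1,1,1,1,1,1,1,1,1,1
v2: 0,1,2,3,0,5,6,7,8,9,10,11,12,13,14,15,16,17,18,19,20,21,22,23,24,25,26,27,28,29,30,31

steps = 7; useful = 161; efficiency = 161/224 = 23/32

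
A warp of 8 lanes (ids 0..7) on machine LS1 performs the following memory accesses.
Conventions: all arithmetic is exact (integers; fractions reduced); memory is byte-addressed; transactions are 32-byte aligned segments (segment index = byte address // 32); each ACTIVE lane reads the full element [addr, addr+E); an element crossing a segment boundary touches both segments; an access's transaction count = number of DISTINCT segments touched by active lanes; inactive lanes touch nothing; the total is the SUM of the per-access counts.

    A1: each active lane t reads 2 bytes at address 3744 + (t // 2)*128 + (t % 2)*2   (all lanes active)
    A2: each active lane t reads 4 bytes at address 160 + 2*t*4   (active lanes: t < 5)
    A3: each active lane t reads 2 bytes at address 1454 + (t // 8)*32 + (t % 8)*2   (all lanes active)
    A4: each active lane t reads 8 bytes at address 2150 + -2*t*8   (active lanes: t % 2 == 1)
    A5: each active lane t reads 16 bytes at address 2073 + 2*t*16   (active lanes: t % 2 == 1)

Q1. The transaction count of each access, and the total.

A1: 4 transactions
A2: 2 transactions
A3: 1 transaction
A4: 4 transactions
A5: 8 transactions

Answer: 4,2,1,4,8; total 19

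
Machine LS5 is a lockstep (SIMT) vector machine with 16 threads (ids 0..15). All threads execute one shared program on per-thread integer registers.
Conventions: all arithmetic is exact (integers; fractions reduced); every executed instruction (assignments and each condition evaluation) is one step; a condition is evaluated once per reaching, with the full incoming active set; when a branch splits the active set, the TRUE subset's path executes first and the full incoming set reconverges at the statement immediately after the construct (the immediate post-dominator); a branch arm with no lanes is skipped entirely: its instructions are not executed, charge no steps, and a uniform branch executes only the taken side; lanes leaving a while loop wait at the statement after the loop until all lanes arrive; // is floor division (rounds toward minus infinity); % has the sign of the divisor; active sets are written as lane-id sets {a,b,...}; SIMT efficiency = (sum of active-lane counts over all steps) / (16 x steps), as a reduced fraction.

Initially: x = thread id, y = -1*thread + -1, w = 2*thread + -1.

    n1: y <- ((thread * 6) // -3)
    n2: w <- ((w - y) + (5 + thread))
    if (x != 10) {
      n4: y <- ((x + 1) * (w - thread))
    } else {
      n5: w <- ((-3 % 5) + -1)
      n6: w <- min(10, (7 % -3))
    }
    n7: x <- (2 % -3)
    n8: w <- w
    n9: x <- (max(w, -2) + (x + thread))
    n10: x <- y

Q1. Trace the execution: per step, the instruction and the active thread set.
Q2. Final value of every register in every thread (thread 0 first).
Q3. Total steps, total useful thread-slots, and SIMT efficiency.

step 0: y <- ((thread * 6) // -3)    {0,1,2,3,4,5,6,7,8,9,10,11,12,13,14,15}
step 1: w <- ((w - y) + (5 + thread)) {0,1,2,3,4,5,6,7,8,9,10,11,12,13,14,15}
step 2: eval (x != 10)               {0,1,2,3,4,5,6,7,8,9,10,11,12,13,14,15}
step 3: y <- ((x + 1) * (w - thread)) {0,1,2,3,4,5,6,7,8,9,11,12,13,14,15}
step 4: w <- ((-3 % 5) + -1)         {10}
step 5: w <- min(10, (7 % -3))       {10}
step 6: x <- (2 % -3)                {0,1,2,3,4,5,6,7,8,9,10,11,12,13,14,15}
step 7: w <- w                       {0,1,2,3,4,5,6,7,8,9,10,11,12,13,14,15}
step 8: x <- (max(w, -2) + (x + thread)) {0,1,2,3,4,5,6,7,8,9,10,11,12,13,14,15}
step 9: x <- y                       {0,1,2,3,4,5,6,7,8,9,10,11,12,13,14,15}

Answer: 10 steps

x: 4,16,36,64,100,144,196,256,324,400,-20,576,676,784,900,1024
y: 4,16,36,64,100,144,196,256,324,400,-20,576,676,784,900,1024
w: 4,9,14,19,24,29,34,39,44,49,-2,59,64,69,74,79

steps = 10; useful = 129; efficiency = 129/160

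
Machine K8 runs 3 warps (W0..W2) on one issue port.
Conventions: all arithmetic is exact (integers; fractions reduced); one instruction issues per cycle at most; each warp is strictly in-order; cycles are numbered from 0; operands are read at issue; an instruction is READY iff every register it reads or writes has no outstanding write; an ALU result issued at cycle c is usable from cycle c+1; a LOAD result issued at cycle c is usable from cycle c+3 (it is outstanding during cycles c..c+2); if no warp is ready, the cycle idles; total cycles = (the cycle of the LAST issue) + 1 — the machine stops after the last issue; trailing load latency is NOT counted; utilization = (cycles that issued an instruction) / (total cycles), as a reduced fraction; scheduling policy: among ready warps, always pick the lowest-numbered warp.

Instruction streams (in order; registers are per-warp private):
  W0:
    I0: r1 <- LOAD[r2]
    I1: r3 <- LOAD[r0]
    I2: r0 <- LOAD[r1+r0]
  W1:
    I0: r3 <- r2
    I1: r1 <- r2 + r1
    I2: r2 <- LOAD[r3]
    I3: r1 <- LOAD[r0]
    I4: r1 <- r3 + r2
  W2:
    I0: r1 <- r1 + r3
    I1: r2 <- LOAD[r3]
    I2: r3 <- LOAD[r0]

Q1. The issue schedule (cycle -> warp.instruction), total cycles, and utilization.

cycle 0: W0.I0
cycle 1: W0.I1
cycle 2: W1.I0
cycle 3: W0.I2
cycle 4: W1.I1
cycle 5: W1.I2
cycle 6: W1.I3
cycle 7: W2.I0
cycle 8: W2.I1
cycle 9: W1.I4
cycle 10: W2.I2

Answer: 11 cycles, utilization 1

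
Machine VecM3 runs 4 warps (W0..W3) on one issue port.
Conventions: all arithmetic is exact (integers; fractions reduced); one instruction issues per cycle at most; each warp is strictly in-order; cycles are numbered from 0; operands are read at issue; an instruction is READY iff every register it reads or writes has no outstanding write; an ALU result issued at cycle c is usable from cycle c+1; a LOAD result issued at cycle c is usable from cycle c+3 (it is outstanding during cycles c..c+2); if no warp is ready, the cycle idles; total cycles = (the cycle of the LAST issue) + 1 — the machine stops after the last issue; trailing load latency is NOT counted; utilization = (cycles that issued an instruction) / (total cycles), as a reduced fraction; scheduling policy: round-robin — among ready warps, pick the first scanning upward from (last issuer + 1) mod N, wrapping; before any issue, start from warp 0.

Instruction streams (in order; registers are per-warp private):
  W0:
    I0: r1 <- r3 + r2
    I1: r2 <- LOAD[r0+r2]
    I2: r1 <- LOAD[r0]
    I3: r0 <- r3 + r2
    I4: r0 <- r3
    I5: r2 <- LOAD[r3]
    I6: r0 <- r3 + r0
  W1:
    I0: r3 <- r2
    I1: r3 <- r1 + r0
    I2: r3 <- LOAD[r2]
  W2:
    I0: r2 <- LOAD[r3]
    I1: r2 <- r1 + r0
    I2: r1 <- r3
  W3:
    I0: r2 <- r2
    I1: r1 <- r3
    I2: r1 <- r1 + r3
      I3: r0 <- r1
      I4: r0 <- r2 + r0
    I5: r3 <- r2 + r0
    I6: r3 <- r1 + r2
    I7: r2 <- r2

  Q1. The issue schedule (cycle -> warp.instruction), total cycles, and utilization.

cycle 0: W0.I0
cycle 1: W1.I0
cycle 2: W2.I0
cycle 3: W3.I0
cycle 4: W0.I1
cycle 5: W1.I1
cycle 6: W2.I1
cycle 7: W3.I1
cycle 8: W0.I2
cycle 9: W1.I2
cycle 10: W2.I2
cycle 11: W3.I2
cycle 12: W0.I3
cycle 13: W3.I3
cycle 14: W0.I4
cycle 15: W3.I4
cycle 16: W0.I5
cycle 17: W3.I5
cycle 18: W0.I6
cycle 19: W3.I6
cycle 20: W3.I7

Answer: 21 cycles, utilization 1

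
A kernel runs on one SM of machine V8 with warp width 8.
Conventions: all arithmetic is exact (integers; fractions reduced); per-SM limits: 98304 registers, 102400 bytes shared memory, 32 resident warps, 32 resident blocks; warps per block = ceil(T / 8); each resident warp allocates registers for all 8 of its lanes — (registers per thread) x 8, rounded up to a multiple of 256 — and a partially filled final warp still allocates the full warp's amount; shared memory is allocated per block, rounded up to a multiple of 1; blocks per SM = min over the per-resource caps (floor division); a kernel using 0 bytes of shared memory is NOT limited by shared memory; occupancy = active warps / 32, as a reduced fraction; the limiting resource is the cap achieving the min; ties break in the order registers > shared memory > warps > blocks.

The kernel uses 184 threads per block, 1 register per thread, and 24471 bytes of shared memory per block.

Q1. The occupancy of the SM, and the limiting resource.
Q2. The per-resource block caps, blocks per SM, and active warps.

Answer: occupancy 23/32, limited by warps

registers: 16 blocks
shared memory: 4 blocks
warps: 1 block
blocks: 32 blocks

Answer: 1 block, 23 active warps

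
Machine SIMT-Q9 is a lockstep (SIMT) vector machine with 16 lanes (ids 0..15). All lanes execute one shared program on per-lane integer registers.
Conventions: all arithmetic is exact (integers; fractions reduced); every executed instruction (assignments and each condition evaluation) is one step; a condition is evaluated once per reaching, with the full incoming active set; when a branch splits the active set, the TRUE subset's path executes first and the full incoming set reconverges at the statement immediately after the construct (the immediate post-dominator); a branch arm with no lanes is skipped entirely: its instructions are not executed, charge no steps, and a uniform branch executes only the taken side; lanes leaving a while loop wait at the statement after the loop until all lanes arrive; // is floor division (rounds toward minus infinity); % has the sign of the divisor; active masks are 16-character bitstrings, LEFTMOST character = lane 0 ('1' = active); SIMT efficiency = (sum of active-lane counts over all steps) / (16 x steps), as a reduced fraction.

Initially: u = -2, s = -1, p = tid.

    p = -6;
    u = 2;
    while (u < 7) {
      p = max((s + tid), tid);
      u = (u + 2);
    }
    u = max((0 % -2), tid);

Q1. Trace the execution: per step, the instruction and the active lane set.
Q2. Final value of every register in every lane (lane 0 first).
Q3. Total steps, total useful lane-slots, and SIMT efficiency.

step 0: p <- -6                      1111111111111111
step 1: u <- 2                       1111111111111111
step 2: eval (u < 7)                 1111111111111111
step 3: p <- max((s + tid), tid)     1111111111111111
step 4: u <- (u + 2)                 1111111111111111
step 5: eval (u < 7)                 1111111111111111
step 6: p <- max((s + tid), tid)     1111111111111111
step 7: u <- (u + 2)                 1111111111111111
step 8: eval (u < 7)                 1111111111111111
step 9: p <- max((s + tid), tid)     1111111111111111
step 10: u <- (u + 2)                 1111111111111111
step 11: eval (u < 7)                 1111111111111111
step 12: u <- max((0 % -2), tid)      1111111111111111

Answer: 13 steps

u: 0,1,2,3,4,5,6,7,8,9,10,11,12,13,14,15
s: -1,-1,-1,-1,-1,-1,-1,-1,-1,-1,-1,-1,-1,-1,-1,-1
p: 0,1,2,3,4,5,6,7,8,9,10,11,12,13,14,15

steps = 13; useful = 208; efficiency = 208/208 = 1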